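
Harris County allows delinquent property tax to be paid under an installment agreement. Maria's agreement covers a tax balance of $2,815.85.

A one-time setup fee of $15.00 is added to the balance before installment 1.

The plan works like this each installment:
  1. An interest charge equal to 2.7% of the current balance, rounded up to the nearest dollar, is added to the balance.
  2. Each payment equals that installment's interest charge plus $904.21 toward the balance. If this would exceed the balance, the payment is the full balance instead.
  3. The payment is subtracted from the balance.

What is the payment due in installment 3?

$932.21

Installment 1: opening $2,830.85; interest $77.00 → $2,907.85; payment $981.21; balance $1,926.64
Installment 2: opening $1,926.64; interest $53.00 → $1,979.64; payment $957.21; balance $1,022.43
Installment 3: opening $1,022.43; interest $28.00 → $1,050.43; payment $932.21; balance $118.22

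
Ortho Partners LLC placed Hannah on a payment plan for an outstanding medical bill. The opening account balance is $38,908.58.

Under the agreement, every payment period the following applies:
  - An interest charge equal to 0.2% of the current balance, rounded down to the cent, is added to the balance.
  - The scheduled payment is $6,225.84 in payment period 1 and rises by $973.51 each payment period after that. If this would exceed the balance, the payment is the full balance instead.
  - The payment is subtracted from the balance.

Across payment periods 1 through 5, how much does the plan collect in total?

Payment period 1: $38,908.58 +$77.81 interest = $38,986.39; pay $6,225.84 → $32,760.55
Payment period 2: $32,760.55 +$65.52 interest = $32,826.07; pay $7,199.35 → $25,626.72
Payment period 3: $25,626.72 +$51.25 interest = $25,677.97; pay $8,172.86 → $17,505.11
Payment period 4: $17,505.11 +$35.01 interest = $17,540.12; pay $9,146.37 → $8,393.75
Payment period 5: $8,393.75 +$16.78 interest = $8,410.53; pay $8,410.53 → $0.00
Total paid: $39,154.95

$39,154.95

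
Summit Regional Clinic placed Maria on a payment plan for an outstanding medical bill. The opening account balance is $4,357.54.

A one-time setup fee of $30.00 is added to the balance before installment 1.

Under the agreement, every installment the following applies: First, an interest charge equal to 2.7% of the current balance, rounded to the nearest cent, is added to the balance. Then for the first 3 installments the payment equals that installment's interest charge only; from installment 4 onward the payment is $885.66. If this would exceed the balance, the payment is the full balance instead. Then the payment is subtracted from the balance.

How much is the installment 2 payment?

# | Opening | Interest | Payment | End bal
1 | $4,387.54 | $118.46 | $118.46 | $4,387.54
2 | $4,387.54 | $118.46 | $118.46 | $4,387.54

$118.46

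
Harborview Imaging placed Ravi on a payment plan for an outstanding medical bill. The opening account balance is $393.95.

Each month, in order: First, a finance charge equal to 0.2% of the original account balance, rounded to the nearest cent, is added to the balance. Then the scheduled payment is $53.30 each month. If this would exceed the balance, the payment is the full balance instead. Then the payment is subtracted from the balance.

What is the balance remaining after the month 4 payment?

Month 1: $393.95 +$0.79 interest = $394.74; pay $53.30 → $341.44
Month 2: $341.44 +$0.79 interest = $342.23; pay $53.30 → $288.93
Month 3: $288.93 +$0.79 interest = $289.72; pay $53.30 → $236.42
Month 4: $236.42 +$0.79 interest = $237.21; pay $53.30 → $183.91

$183.91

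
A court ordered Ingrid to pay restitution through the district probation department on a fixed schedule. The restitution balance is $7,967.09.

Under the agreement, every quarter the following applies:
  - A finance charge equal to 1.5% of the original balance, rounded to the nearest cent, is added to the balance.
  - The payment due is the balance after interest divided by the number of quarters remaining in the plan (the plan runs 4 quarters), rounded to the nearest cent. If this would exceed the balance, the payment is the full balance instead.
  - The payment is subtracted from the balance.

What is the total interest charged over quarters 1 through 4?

$478.04

Quarter 1: $7,967.09 +$119.51 interest = $8,086.60; pay $2,021.65 → $6,064.95
Quarter 2: $6,064.95 +$119.51 interest = $6,184.46; pay $2,061.49 → $4,122.97
Quarter 3: $4,122.97 +$119.51 interest = $4,242.48; pay $2,121.24 → $2,121.24
Quarter 4: $2,121.24 +$119.51 interest = $2,240.75; pay $2,240.75 → $0.00
Total interest: $119.51 + $119.51 + $119.51 + $119.51 = $478.04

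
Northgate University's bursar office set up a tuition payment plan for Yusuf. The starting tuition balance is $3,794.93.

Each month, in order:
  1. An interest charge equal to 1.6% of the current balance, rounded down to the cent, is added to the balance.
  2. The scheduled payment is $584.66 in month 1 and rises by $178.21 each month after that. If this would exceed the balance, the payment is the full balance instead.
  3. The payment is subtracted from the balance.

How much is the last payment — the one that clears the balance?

$576.67

Month 1: opening $3,794.93; interest $60.71 → $3,855.64; payment $584.66; balance $3,270.98
Month 2: opening $3,270.98; interest $52.33 → $3,323.31; payment $762.87; balance $2,560.44
Month 3: opening $2,560.44; interest $40.96 → $2,601.40; payment $941.08; balance $1,660.32
Month 4: opening $1,660.32; interest $26.56 → $1,686.88; payment $1,119.29; balance $567.59
Month 5: opening $567.59; interest $9.08 → $576.67; payment $576.67; balance $0.00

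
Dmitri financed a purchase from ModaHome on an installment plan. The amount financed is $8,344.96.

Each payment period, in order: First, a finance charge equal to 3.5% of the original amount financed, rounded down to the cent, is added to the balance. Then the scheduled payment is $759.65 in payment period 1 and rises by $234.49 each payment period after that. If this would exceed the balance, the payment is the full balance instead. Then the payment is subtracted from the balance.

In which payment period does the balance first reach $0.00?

8

# | Opening | Interest | Payment | End bal
1 | $8,344.96 | $292.07 | $759.65 | $7,877.38
2 | $7,877.38 | $292.07 | $994.14 | $7,175.31
3 | $7,175.31 | $292.07 | $1,228.63 | $6,238.75
4 | $6,238.75 | $292.07 | $1,463.12 | $5,067.70
5 | $5,067.70 | $292.07 | $1,697.61 | $3,662.16
6 | $3,662.16 | $292.07 | $1,932.10 | $2,022.13
7 | $2,022.13 | $292.07 | $2,166.59 | $147.61
8 | $147.61 | $292.07 | $439.68 | $0.00
Balance reaches $0.00 in payment period 8.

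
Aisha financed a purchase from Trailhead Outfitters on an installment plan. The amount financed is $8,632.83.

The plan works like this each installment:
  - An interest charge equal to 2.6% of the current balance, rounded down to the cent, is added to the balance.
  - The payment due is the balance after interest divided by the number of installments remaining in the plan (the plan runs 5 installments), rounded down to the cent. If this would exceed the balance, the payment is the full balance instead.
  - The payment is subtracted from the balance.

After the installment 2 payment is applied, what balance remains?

Installment 1: $8,632.83 +$224.45 interest = $8,857.28; pay $1,771.45 → $7,085.83
Installment 2: $7,085.83 +$184.23 interest = $7,270.06; pay $1,817.51 → $5,452.55

$5,452.55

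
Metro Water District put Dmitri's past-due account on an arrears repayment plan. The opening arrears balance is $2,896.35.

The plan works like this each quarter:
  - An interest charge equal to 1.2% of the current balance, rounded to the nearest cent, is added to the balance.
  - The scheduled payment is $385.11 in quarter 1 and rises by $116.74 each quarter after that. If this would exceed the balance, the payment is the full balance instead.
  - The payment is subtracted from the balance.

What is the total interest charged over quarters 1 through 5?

$117.14

Quarter 1: opening $2,896.35; interest $34.76 → $2,931.11; payment $385.11; balance $2,546.00
Quarter 2: opening $2,546.00; interest $30.55 → $2,576.55; payment $501.85; balance $2,074.70
Quarter 3: opening $2,074.70; interest $24.90 → $2,099.60; payment $618.59; balance $1,481.01
Quarter 4: opening $1,481.01; interest $17.77 → $1,498.78; payment $735.33; balance $763.45
Quarter 5: opening $763.45; interest $9.16 → $772.61; payment $772.61; balance $0.00
Total interest: $34.76 + $30.55 + $24.90 + $17.77 + $9.16 = $117.14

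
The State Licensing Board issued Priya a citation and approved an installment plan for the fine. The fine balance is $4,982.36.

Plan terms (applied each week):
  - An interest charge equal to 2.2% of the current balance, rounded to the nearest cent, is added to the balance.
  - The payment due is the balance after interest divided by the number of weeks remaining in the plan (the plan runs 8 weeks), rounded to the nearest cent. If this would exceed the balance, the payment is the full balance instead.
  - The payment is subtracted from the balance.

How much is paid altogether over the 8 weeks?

$5,501.80

Week 1: opening $4,982.36; interest $109.61 → $5,091.97; payment $636.50; balance $4,455.47
Week 2: opening $4,455.47; interest $98.02 → $4,553.49; payment $650.50; balance $3,902.99
Week 3: opening $3,902.99; interest $85.87 → $3,988.86; payment $664.81; balance $3,324.05
Week 4: opening $3,324.05; interest $73.13 → $3,397.18; payment $679.44; balance $2,717.74
Week 5: opening $2,717.74; interest $59.79 → $2,777.53; payment $694.38; balance $2,083.15
Week 6: opening $2,083.15; interest $45.83 → $2,128.98; payment $709.66; balance $1,419.32
Week 7: opening $1,419.32; interest $31.23 → $1,450.55; payment $725.28; balance $725.27
Week 8: opening $725.27; interest $15.96 → $741.23; payment $741.23; balance $0.00
Total paid: $5,501.80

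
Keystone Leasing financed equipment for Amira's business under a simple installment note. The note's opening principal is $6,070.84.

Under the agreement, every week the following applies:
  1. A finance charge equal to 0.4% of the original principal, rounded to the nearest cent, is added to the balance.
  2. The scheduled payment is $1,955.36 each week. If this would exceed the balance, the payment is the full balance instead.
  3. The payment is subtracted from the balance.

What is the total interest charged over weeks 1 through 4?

$97.12

Week 1: opening $6,070.84; interest $24.28 → $6,095.12; payment $1,955.36; balance $4,139.76
Week 2: opening $4,139.76; interest $24.28 → $4,164.04; payment $1,955.36; balance $2,208.68
Week 3: opening $2,208.68; interest $24.28 → $2,232.96; payment $1,955.36; balance $277.60
Week 4: opening $277.60; interest $24.28 → $301.88; payment $301.88; balance $0.00
Total interest: $24.28 + $24.28 + $24.28 + $24.28 = $97.12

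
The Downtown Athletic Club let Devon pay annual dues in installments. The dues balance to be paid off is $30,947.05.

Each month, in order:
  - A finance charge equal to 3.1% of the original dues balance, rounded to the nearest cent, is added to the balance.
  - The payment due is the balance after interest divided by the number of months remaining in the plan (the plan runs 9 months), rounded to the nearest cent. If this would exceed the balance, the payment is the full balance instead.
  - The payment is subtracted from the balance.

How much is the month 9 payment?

Month 1: $30,947.05 +$959.36 interest = $31,906.41; pay $3,545.16 → $28,361.25
Month 2: $28,361.25 +$959.36 interest = $29,320.61; pay $3,665.08 → $25,655.53
Month 3: $25,655.53 +$959.36 interest = $26,614.89; pay $3,802.13 → $22,812.76
Month 4: $22,812.76 +$959.36 interest = $23,772.12; pay $3,962.02 → $19,810.10
Month 5: $19,810.10 +$959.36 interest = $20,769.46; pay $4,153.89 → $16,615.57
Month 6: $16,615.57 +$959.36 interest = $17,574.93; pay $4,393.73 → $13,181.20
Month 7: $13,181.20 +$959.36 interest = $14,140.56; pay $4,713.52 → $9,427.04
Month 8: $9,427.04 +$959.36 interest = $10,386.40; pay $5,193.20 → $5,193.20
Month 9: $5,193.20 +$959.36 interest = $6,152.56; pay $6,152.56 → $0.00

$6,152.56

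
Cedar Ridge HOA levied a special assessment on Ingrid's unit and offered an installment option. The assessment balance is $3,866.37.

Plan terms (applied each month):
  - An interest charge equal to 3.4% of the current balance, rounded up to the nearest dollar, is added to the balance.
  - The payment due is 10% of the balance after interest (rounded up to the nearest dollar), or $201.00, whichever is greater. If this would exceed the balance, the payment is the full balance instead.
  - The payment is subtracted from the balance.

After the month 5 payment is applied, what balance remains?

$2,697.37

Month 1: opening $3,866.37; interest $132.00 → $3,998.37; payment $400.00; balance $3,598.37
Month 2: opening $3,598.37; interest $123.00 → $3,721.37; payment $373.00; balance $3,348.37
Month 3: opening $3,348.37; interest $114.00 → $3,462.37; payment $347.00; balance $3,115.37
Month 4: opening $3,115.37; interest $106.00 → $3,221.37; payment $323.00; balance $2,898.37
Month 5: opening $2,898.37; interest $99.00 → $2,997.37; payment $300.00; balance $2,697.37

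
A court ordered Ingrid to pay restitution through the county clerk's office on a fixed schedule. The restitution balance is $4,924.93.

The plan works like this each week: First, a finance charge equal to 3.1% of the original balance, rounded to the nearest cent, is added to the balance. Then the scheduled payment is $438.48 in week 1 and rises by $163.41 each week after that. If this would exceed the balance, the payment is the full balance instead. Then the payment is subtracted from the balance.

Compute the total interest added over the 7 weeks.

Week 1: $4,924.93 +$152.67 interest = $5,077.60; pay $438.48 → $4,639.12
Week 2: $4,639.12 +$152.67 interest = $4,791.79; pay $601.89 → $4,189.90
Week 3: $4,189.90 +$152.67 interest = $4,342.57; pay $765.30 → $3,577.27
Week 4: $3,577.27 +$152.67 interest = $3,729.94; pay $928.71 → $2,801.23
Week 5: $2,801.23 +$152.67 interest = $2,953.90; pay $1,092.12 → $1,861.78
Week 6: $1,861.78 +$152.67 interest = $2,014.45; pay $1,255.53 → $758.92
Week 7: $758.92 +$152.67 interest = $911.59; pay $911.59 → $0.00
Total interest: $152.67 + $152.67 + $152.67 + $152.67 + $152.67 + $152.67 + $152.67 = $1,068.69

$1,068.69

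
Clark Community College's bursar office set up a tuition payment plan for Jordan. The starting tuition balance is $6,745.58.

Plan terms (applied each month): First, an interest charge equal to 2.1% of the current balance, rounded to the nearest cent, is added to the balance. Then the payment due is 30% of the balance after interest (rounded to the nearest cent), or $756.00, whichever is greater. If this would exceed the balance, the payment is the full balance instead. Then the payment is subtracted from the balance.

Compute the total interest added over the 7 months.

$432.12

Month 1: $6,745.58 +$141.66 interest = $6,887.24; pay $2,066.17 → $4,821.07
Month 2: $4,821.07 +$101.24 interest = $4,922.31; pay $1,476.69 → $3,445.62
Month 3: $3,445.62 +$72.36 interest = $3,517.98; pay $1,055.39 → $2,462.59
Month 4: $2,462.59 +$51.71 interest = $2,514.30; pay $756.00 → $1,758.30
Month 5: $1,758.30 +$36.92 interest = $1,795.22; pay $756.00 → $1,039.22
Month 6: $1,039.22 +$21.82 interest = $1,061.04; pay $756.00 → $305.04
Month 7: $305.04 +$6.41 interest = $311.45; pay $311.45 → $0.00
Total interest: $141.66 + $101.24 + $72.36 + $51.71 + $36.92 + $21.82 + $6.41 = $432.12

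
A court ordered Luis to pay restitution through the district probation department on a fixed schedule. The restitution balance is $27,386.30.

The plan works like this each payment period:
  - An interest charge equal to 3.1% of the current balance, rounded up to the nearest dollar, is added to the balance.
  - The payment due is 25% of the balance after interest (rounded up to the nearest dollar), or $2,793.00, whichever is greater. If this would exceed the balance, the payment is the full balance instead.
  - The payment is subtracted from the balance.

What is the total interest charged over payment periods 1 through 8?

$3,150.00

# | Opening | Interest | Payment | End bal
1 | $27,386.30 | $849.00 | $7,059.00 | $21,176.30
2 | $21,176.30 | $657.00 | $5,459.00 | $16,374.30
3 | $16,374.30 | $508.00 | $4,221.00 | $12,661.30
4 | $12,661.30 | $393.00 | $3,264.00 | $9,790.30
5 | $9,790.30 | $304.00 | $2,793.00 | $7,301.30
6 | $7,301.30 | $227.00 | $2,793.00 | $4,735.30
7 | $4,735.30 | $147.00 | $2,793.00 | $2,089.30
8 | $2,089.30 | $65.00 | $2,154.30 | $0.00
Total interest: $849.00 + $657.00 + $508.00 + $393.00 + $304.00 + $227.00 + $147.00 + $65.00 = $3,150.00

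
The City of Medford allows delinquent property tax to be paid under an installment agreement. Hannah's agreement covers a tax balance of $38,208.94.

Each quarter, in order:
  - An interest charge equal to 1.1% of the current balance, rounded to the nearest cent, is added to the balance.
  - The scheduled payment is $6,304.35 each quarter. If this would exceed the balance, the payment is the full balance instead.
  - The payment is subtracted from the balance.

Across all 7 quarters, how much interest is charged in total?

$1,557.68

# | Opening | Interest | Payment | End bal
1 | $38,208.94 | $420.30 | $6,304.35 | $32,324.89
2 | $32,324.89 | $355.57 | $6,304.35 | $26,376.11
3 | $26,376.11 | $290.14 | $6,304.35 | $20,361.90
4 | $20,361.90 | $223.98 | $6,304.35 | $14,281.53
5 | $14,281.53 | $157.10 | $6,304.35 | $8,134.28
6 | $8,134.28 | $89.48 | $6,304.35 | $1,919.41
7 | $1,919.41 | $21.11 | $1,940.52 | $0.00
Total interest: $420.30 + $355.57 + $290.14 + $223.98 + $157.10 + $89.48 + $21.11 = $1,557.68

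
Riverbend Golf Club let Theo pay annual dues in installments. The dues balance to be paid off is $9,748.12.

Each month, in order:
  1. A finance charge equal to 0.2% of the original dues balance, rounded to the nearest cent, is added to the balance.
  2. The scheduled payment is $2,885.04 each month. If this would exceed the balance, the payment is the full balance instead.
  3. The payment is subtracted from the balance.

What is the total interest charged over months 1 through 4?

# | Opening | Interest | Payment | End bal
1 | $9,748.12 | $19.50 | $2,885.04 | $6,882.58
2 | $6,882.58 | $19.50 | $2,885.04 | $4,017.04
3 | $4,017.04 | $19.50 | $2,885.04 | $1,151.50
4 | $1,151.50 | $19.50 | $1,171.00 | $0.00
Total interest: $19.50 + $19.50 + $19.50 + $19.50 = $78.00

$78.00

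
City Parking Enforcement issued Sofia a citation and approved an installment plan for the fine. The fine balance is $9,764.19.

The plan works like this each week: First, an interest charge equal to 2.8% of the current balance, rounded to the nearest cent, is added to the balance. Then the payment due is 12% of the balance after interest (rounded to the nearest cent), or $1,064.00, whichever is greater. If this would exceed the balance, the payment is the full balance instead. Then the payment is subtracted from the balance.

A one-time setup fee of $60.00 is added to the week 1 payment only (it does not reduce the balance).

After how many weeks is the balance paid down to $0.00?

11

# | Opening | Interest | Payment | Fee | End bal
1 | $9,764.19 | $273.40 | $1,204.51 | $60.00 | $8,833.08
2 | $8,833.08 | $247.33 | $1,089.65 | — | $7,990.76
3 | $7,990.76 | $223.74 | $1,064.00 | — | $7,150.50
4 | $7,150.50 | $200.21 | $1,064.00 | — | $6,286.71
5 | $6,286.71 | $176.03 | $1,064.00 | — | $5,398.74
6 | $5,398.74 | $151.16 | $1,064.00 | — | $4,485.90
7 | $4,485.90 | $125.61 | $1,064.00 | — | $3,547.51
8 | $3,547.51 | $99.33 | $1,064.00 | — | $2,582.84
9 | $2,582.84 | $72.32 | $1,064.00 | — | $1,591.16
10 | $1,591.16 | $44.55 | $1,064.00 | — | $571.71
11 | $571.71 | $16.01 | $587.72 | — | $0.00
Balance reaches $0.00 in week 11.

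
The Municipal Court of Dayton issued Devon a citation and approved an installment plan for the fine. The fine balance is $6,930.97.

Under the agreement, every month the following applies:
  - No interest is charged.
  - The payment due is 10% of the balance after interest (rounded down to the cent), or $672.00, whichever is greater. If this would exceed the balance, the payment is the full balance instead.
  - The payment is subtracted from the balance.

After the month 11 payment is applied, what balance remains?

Month 1: $6,930.97 − $693.09 → $6,237.88
Month 2: $6,237.88 − $672.00 → $5,565.88
Month 3: $5,565.88 − $672.00 → $4,893.88
Month 4: $4,893.88 − $672.00 → $4,221.88
Month 5: $4,221.88 − $672.00 → $3,549.88
Month 6: $3,549.88 − $672.00 → $2,877.88
Month 7: $2,877.88 − $672.00 → $2,205.88
Month 8: $2,205.88 − $672.00 → $1,533.88
Month 9: $1,533.88 − $672.00 → $861.88
Month 10: $861.88 − $672.00 → $189.88
Month 11: $189.88 − $189.88 → $0.00

$0.00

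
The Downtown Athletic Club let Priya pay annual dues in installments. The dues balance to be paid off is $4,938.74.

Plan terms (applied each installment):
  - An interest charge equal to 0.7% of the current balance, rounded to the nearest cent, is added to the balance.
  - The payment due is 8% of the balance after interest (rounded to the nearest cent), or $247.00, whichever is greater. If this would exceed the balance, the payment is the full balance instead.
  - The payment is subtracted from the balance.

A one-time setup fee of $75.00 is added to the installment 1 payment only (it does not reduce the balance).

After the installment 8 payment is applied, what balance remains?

Installment 1: opening $4,938.74; interest $34.57 → $4,973.31; payment $397.86 (+ $75.00 fee); balance $4,575.45
Installment 2: opening $4,575.45; interest $32.03 → $4,607.48; payment $368.60; balance $4,238.88
Installment 3: opening $4,238.88; interest $29.67 → $4,268.55; payment $341.48; balance $3,927.07
Installment 4: opening $3,927.07; interest $27.49 → $3,954.56; payment $316.36; balance $3,638.20
Installment 5: opening $3,638.20; interest $25.47 → $3,663.67; payment $293.09; balance $3,370.58
Installment 6: opening $3,370.58; interest $23.59 → $3,394.17; payment $271.53; balance $3,122.64
Installment 7: opening $3,122.64; interest $21.86 → $3,144.50; payment $251.56; balance $2,892.94
Installment 8: opening $2,892.94; interest $20.25 → $2,913.19; payment $247.00; balance $2,666.19

$2,666.19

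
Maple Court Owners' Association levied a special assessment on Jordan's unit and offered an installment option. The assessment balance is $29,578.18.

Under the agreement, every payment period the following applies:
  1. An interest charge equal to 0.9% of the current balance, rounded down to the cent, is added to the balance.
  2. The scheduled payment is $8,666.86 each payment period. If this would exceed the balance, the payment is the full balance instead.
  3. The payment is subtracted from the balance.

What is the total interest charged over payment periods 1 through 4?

$608.43

Payment period 1: $29,578.18 +$266.20 interest = $29,844.38; pay $8,666.86 → $21,177.52
Payment period 2: $21,177.52 +$190.59 interest = $21,368.11; pay $8,666.86 → $12,701.25
Payment period 3: $12,701.25 +$114.31 interest = $12,815.56; pay $8,666.86 → $4,148.70
Payment period 4: $4,148.70 +$37.33 interest = $4,186.03; pay $4,186.03 → $0.00
Total interest: $266.20 + $190.59 + $114.31 + $37.33 = $608.43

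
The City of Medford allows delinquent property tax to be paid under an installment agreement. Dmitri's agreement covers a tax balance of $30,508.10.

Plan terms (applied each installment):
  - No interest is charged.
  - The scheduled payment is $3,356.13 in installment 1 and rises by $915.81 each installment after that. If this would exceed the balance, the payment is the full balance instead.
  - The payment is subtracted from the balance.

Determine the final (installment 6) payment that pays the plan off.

Installment 1: opening $30,508.10; payment $3,356.13; balance $27,151.97
Installment 2: opening $27,151.97; payment $4,271.94; balance $22,880.03
Installment 3: opening $22,880.03; payment $5,187.75; balance $17,692.28
Installment 4: opening $17,692.28; payment $6,103.56; balance $11,588.72
Installment 5: opening $11,588.72; payment $7,019.37; balance $4,569.35
Installment 6: opening $4,569.35; payment $4,569.35; balance $0.00

$4,569.35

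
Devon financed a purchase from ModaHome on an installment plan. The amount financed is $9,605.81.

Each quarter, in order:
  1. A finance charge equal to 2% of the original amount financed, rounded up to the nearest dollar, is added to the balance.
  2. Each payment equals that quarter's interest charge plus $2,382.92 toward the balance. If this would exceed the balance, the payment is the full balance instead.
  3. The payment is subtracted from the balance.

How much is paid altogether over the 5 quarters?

$10,570.81

Quarter 1: opening $9,605.81; interest $193.00 → $9,798.81; payment $2,575.92; balance $7,222.89
Quarter 2: opening $7,222.89; interest $193.00 → $7,415.89; payment $2,575.92; balance $4,839.97
Quarter 3: opening $4,839.97; interest $193.00 → $5,032.97; payment $2,575.92; balance $2,457.05
Quarter 4: opening $2,457.05; interest $193.00 → $2,650.05; payment $2,575.92; balance $74.13
Quarter 5: opening $74.13; interest $193.00 → $267.13; payment $267.13; balance $0.00
Total paid: $10,570.81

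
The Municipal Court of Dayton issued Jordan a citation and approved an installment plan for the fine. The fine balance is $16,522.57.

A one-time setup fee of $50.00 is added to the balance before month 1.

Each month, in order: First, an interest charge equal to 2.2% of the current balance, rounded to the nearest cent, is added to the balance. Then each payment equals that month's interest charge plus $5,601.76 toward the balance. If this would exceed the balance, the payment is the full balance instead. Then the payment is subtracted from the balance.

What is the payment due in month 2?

$5,843.12

# | Opening | Interest | Payment | End bal
1 | $16,572.57 | $364.60 | $5,966.36 | $10,970.81
2 | $10,970.81 | $241.36 | $5,843.12 | $5,369.05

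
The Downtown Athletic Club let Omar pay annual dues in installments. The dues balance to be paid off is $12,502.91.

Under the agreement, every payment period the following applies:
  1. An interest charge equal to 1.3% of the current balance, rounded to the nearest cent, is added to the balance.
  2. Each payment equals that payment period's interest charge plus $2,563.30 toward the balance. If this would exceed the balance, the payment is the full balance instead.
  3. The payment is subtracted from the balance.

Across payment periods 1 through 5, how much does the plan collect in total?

Payment period 1: $12,502.91 +$162.54 interest = $12,665.45; pay $2,725.84 → $9,939.61
Payment period 2: $9,939.61 +$129.21 interest = $10,068.82; pay $2,692.51 → $7,376.31
Payment period 3: $7,376.31 +$95.89 interest = $7,472.20; pay $2,659.19 → $4,813.01
Payment period 4: $4,813.01 +$62.57 interest = $4,875.58; pay $2,625.87 → $2,249.71
Payment period 5: $2,249.71 +$29.25 interest = $2,278.96; pay $2,278.96 → $0.00
Total paid: $12,982.37

$12,982.37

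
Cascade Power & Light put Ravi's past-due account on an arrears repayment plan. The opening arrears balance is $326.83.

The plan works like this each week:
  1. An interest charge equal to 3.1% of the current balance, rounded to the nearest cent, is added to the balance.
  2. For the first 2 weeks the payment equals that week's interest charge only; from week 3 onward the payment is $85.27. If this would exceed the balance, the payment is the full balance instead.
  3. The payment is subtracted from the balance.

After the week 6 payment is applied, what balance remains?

Week 1: opening $326.83; interest $10.13 → $336.96; payment $10.13; balance $326.83
Week 2: opening $326.83; interest $10.13 → $336.96; payment $10.13; balance $326.83
Week 3: opening $326.83; interest $10.13 → $336.96; payment $85.27; balance $251.69
Week 4: opening $251.69; interest $7.80 → $259.49; payment $85.27; balance $174.22
Week 5: opening $174.22; interest $5.40 → $179.62; payment $85.27; balance $94.35
Week 6: opening $94.35; interest $2.92 → $97.27; payment $85.27; balance $12.00

$12.00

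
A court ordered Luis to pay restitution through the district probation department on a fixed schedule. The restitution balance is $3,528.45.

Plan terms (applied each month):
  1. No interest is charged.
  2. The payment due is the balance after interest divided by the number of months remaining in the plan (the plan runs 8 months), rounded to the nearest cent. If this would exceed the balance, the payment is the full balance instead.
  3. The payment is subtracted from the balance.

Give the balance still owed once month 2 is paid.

$2,646.33

# | Opening | Payment | End bal
1 | $3,528.45 | $441.06 | $3,087.39
2 | $3,087.39 | $441.06 | $2,646.33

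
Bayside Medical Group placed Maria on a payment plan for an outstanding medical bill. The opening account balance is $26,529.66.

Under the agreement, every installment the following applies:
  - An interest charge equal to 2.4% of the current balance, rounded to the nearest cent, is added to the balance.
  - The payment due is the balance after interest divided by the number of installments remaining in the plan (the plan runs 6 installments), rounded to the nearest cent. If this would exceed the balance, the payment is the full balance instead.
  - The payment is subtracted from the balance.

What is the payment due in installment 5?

Installment 1: opening $26,529.66; interest $636.71 → $27,166.37; payment $4,527.73; balance $22,638.64
Installment 2: opening $22,638.64; interest $543.33 → $23,181.97; payment $4,636.39; balance $18,545.58
Installment 3: opening $18,545.58; interest $445.09 → $18,990.67; payment $4,747.67; balance $14,243.00
Installment 4: opening $14,243.00; interest $341.83 → $14,584.83; payment $4,861.61; balance $9,723.22
Installment 5: opening $9,723.22; interest $233.36 → $9,956.58; payment $4,978.29; balance $4,978.29

$4,978.29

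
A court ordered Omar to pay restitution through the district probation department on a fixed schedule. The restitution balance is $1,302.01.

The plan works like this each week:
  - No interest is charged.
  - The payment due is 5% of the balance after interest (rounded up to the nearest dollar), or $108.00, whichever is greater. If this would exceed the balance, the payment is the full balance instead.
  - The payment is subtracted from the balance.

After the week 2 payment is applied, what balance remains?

Week 1: $1,302.01 − $108.00 → $1,194.01
Week 2: $1,194.01 − $108.00 → $1,086.01

$1,086.01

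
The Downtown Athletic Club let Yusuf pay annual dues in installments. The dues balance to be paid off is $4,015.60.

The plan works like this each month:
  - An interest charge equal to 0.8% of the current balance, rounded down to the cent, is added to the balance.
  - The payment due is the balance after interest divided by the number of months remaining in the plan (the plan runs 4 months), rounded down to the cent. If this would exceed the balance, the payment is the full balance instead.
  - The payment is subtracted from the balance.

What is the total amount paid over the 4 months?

# | Opening | Interest | Payment | End bal
1 | $4,015.60 | $32.12 | $1,011.93 | $3,035.79
2 | $3,035.79 | $24.28 | $1,020.02 | $2,040.05
3 | $2,040.05 | $16.32 | $1,028.18 | $1,028.19
4 | $1,028.19 | $8.22 | $1,036.41 | $0.00
Total paid: $4,096.54

$4,096.54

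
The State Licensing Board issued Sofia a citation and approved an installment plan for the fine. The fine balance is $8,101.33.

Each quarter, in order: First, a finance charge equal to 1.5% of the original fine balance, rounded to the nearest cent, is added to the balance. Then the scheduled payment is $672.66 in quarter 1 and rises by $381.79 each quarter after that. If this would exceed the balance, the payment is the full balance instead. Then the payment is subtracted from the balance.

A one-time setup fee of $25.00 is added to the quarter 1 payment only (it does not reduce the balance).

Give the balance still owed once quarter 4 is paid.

Quarter 1: opening $8,101.33; interest $121.52 → $8,222.85; payment $672.66 (+ $25.00 fee); balance $7,550.19
Quarter 2: opening $7,550.19; interest $121.52 → $7,671.71; payment $1,054.45; balance $6,617.26
Quarter 3: opening $6,617.26; interest $121.52 → $6,738.78; payment $1,436.24; balance $5,302.54
Quarter 4: opening $5,302.54; interest $121.52 → $5,424.06; payment $1,818.03; balance $3,606.03

$3,606.03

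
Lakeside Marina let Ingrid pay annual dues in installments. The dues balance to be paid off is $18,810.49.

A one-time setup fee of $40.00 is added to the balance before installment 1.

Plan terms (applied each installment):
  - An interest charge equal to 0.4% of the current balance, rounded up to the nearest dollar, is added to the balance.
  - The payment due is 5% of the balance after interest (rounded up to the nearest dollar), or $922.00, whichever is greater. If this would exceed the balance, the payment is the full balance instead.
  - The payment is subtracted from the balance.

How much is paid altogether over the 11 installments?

$10,167.00

# | Opening | Interest | Payment | End bal
1 | $18,850.49 | $76.00 | $947.00 | $17,979.49
2 | $17,979.49 | $72.00 | $922.00 | $17,129.49
3 | $17,129.49 | $69.00 | $922.00 | $16,276.49
4 | $16,276.49 | $66.00 | $922.00 | $15,420.49
5 | $15,420.49 | $62.00 | $922.00 | $14,560.49
6 | $14,560.49 | $59.00 | $922.00 | $13,697.49
7 | $13,697.49 | $55.00 | $922.00 | $12,830.49
8 | $12,830.49 | $52.00 | $922.00 | $11,960.49
9 | $11,960.49 | $48.00 | $922.00 | $11,086.49
10 | $11,086.49 | $45.00 | $922.00 | $10,209.49
11 | $10,209.49 | $41.00 | $922.00 | $9,328.49
Total paid: $10,167.00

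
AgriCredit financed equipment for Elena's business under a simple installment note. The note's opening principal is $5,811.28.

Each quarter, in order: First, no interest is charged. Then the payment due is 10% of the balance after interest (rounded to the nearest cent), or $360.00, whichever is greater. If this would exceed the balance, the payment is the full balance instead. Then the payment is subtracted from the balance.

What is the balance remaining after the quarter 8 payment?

Quarter 1: opening $5,811.28; payment $581.13; balance $5,230.15
Quarter 2: opening $5,230.15; payment $523.02; balance $4,707.13
Quarter 3: opening $4,707.13; payment $470.71; balance $4,236.42
Quarter 4: opening $4,236.42; payment $423.64; balance $3,812.78
Quarter 5: opening $3,812.78; payment $381.28; balance $3,431.50
Quarter 6: opening $3,431.50; payment $360.00; balance $3,071.50
Quarter 7: opening $3,071.50; payment $360.00; balance $2,711.50
Quarter 8: opening $2,711.50; payment $360.00; balance $2,351.50

$2,351.50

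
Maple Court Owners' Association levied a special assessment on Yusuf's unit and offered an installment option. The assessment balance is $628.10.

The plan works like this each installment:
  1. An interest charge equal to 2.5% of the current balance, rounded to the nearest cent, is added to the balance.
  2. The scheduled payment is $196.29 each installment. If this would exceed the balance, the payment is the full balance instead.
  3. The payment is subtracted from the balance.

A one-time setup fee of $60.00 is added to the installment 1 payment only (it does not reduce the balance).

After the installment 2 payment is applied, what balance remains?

Installment 1: opening $628.10; interest $15.70 → $643.80; payment $196.29 (+ $60.00 fee); balance $447.51
Installment 2: opening $447.51; interest $11.19 → $458.70; payment $196.29; balance $262.41

$262.41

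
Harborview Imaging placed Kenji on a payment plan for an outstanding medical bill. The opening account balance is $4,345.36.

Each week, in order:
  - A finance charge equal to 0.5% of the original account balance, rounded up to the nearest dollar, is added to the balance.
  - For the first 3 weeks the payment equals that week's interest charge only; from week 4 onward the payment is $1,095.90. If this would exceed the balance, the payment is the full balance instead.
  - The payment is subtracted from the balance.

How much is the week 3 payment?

Week 1: opening $4,345.36; interest $22.00 → $4,367.36; payment $22.00; balance $4,345.36
Week 2: opening $4,345.36; interest $22.00 → $4,367.36; payment $22.00; balance $4,345.36
Week 3: opening $4,345.36; interest $22.00 → $4,367.36; payment $22.00; balance $4,345.36

$22.00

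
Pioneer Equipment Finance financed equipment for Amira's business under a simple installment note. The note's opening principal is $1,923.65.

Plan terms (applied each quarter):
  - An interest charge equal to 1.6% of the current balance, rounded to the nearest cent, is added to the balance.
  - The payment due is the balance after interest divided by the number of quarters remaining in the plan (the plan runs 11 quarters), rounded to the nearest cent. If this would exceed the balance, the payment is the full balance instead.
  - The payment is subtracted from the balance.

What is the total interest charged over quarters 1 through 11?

Quarter 1: opening $1,923.65; interest $30.78 → $1,954.43; payment $177.68; balance $1,776.75
Quarter 2: opening $1,776.75; interest $28.43 → $1,805.18; payment $180.52; balance $1,624.66
Quarter 3: opening $1,624.66; interest $25.99 → $1,650.65; payment $183.41; balance $1,467.24
Quarter 4: opening $1,467.24; interest $23.48 → $1,490.72; payment $186.34; balance $1,304.38
Quarter 5: opening $1,304.38; interest $20.87 → $1,325.25; payment $189.32; balance $1,135.93
Quarter 6: opening $1,135.93; interest $18.17 → $1,154.10; payment $192.35; balance $961.75
Quarter 7: opening $961.75; interest $15.39 → $977.14; payment $195.43; balance $781.71
Quarter 8: opening $781.71; interest $12.51 → $794.22; payment $198.56; balance $595.66
Quarter 9: opening $595.66; interest $9.53 → $605.19; payment $201.73; balance $403.46
Quarter 10: opening $403.46; interest $6.46 → $409.92; payment $204.96; balance $204.96
Quarter 11: opening $204.96; interest $3.28 → $208.24; payment $208.24; balance $0.00
Total interest: $30.78 + $28.43 + $25.99 + $23.48 + $20.87 + $18.17 + $15.39 + $12.51 + $9.53 + $6.46 + $3.28 = $194.89

$194.89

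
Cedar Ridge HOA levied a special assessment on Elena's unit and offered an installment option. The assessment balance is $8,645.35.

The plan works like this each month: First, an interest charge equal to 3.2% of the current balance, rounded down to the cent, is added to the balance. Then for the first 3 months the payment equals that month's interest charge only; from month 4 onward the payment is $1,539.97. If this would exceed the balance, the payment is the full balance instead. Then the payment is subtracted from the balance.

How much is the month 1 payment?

Month 1: opening $8,645.35; interest $276.65 → $8,922.00; payment $276.65; balance $8,645.35

$276.65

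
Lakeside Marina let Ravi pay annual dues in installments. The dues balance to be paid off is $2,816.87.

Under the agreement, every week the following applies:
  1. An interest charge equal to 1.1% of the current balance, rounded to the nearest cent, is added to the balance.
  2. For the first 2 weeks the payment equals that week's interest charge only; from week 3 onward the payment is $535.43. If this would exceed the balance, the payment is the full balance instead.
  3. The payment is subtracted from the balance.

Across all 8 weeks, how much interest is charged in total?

$163.44

# | Opening | Interest | Payment | End bal
1 | $2,816.87 | $30.99 | $30.99 | $2,816.87
2 | $2,816.87 | $30.99 | $30.99 | $2,816.87
3 | $2,816.87 | $30.99 | $535.43 | $2,312.43
4 | $2,312.43 | $25.44 | $535.43 | $1,802.44
5 | $1,802.44 | $19.83 | $535.43 | $1,286.84
6 | $1,286.84 | $14.16 | $535.43 | $765.57
7 | $765.57 | $8.42 | $535.43 | $238.56
8 | $238.56 | $2.62 | $241.18 | $0.00
Total interest: $30.99 + $30.99 + $30.99 + $25.44 + $19.83 + $14.16 + $8.42 + $2.62 = $163.44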